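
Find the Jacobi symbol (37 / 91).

-1

Reciprocity: 37 ≡ 1 and 91 ≡ 3 (mod 4), so (37/91) = +(91/37).
Reduce top mod 37: now compute (17/37).
Reciprocity: 17 ≡ 1 and 37 ≡ 1 (mod 4), so (17/37) = +(37/17).
Reduce top mod 17: now compute (3/17).
Reciprocity: 3 ≡ 3 and 17 ≡ 1 (mod 4), so (3/17) = +(17/3).
Reduce top mod 3: now compute (2/3).
Pull out 2: since 3 ≡ 3 (mod 8), (2/3) = -1.
Reached (1/3) = 1. Collecting the sign flips along the way, the symbol is -1.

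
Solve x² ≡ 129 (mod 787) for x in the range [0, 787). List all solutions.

Since 787 ≡ 3 (mod 4), a square root of 129 is 129^((787+1)/4) = 129^197 mod 787.
Repeated squaring: 129^2≡114, 129^4≡404, 129^8≡307, 129^16≡596, 129^32≡279, 129^64≡715, 129^128≡462 (mod 787).
129^197 = 129^(128+64+4+1) ≡ 449 (mod 787).
Check: 449² = 201601 ≡ 129 (mod 787). The two roots are 338 and 449.

338, 449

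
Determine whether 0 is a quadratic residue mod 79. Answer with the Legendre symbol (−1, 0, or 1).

Top reduces to 0: gcd > 1, so the symbol is 0.

0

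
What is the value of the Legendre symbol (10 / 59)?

-1

Euler's criterion: (10/59) ≡ 10^29 (mod 59).
10^2 ≡ 41 (mod 59)
10^4 ≡ 29 (mod 59)
10^8 ≡ 15 (mod 59)
10^16 ≡ 48 (mod 59)
10^29 = 10^(16+8+4+1) ≡ 58 (mod 59).
Result is 58 ≡ −1, so (10/59) = −1.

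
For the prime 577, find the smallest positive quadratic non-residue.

5

(2/577) = +1, so 2 is a residue.
(3/577) = +1, so 3 is a residue.
(4/577) = +1, so 4 is a residue.
(5/577) = −1, so 5 is the smallest positive non-residue mod 577.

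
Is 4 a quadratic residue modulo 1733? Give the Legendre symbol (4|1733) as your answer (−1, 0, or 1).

Pull out 2^2: since 1733 ≡ 5 (mod 8), (2/1733) = -1, so (2/1733)^2 = +1.
Reached (1/1733) = 1. Collecting the sign flips along the way, the symbol is +1.

1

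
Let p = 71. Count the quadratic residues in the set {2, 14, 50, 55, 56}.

(2/71) = +1 → QR.
(14/71) = -1 → non-residue.
(50/71) = +1 → QR.
(55/71) = -1 → non-residue.
(56/71) = -1 → non-residue.
Total quadratic residues among the 5: 2.

2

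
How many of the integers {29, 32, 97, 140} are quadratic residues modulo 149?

2

(29/149) = +1 → QR.
(32/149) = -1 → non-residue.
(97/149) = -1 → non-residue.
(140/149) = +1 → QR.
Total quadratic residues among the 4: 2.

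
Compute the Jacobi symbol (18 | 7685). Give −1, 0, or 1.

-1

Pull out 2: since 7685 ≡ 5 (mod 8), (2/7685) = -1.
Reciprocity: 9 ≡ 1 and 7685 ≡ 1 (mod 4), so (9/7685) = +(7685/9).
Reduce top mod 9: now compute (8/9).
Pull out 2^3: since 9 ≡ 1 (mod 8), (2/9) = +1, so (2/9)^3 = +1.
Reached (1/9) = 1. Collecting the sign flips along the way, the symbol is -1.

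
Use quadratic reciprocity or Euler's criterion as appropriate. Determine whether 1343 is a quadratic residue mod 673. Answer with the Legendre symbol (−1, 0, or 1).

First reduce: 1343 ≡ 670 (mod 673).
Pull out 2: since 673 ≡ 1 (mod 8), (2/673) = +1.
Reciprocity: 335 ≡ 3 and 673 ≡ 1 (mod 4), so (335/673) = +(673/335).
Reduce top mod 335: now compute (3/335).
Reciprocity: 3 ≡ 3 and 335 ≡ 3 (mod 4), so (3/335) = −(335/3).
Reduce top mod 3: now compute (2/3).
Pull out 2: since 3 ≡ 3 (mod 8), (2/3) = -1.
Reached (1/3) = 1. Collecting the sign flips along the way, the symbol is +1.

1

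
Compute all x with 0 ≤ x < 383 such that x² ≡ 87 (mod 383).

Since 383 ≡ 3 (mod 4), a square root of 87 is 87^((383+1)/4) = 87^96 mod 383.
Repeated squaring: 87^2≡292, 87^4≡238, 87^8≡343, 87^16≡68, 87^32≡28, 87^64≡18 (mod 383).
87^96 = 87^(64+32) ≡ 121 (mod 383).
Check: 121² = 14641 ≡ 87 (mod 383). The two roots are 121 and 262.

121, 262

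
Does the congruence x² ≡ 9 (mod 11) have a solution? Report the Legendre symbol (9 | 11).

Euler's criterion: (9/11) ≡ 9^5 (mod 11).
9^2 ≡ 4 (mod 11)
9^4 ≡ 5 (mod 11)
9^5 = 9^(4+1) ≡ 1 (mod 11).
Result is 1, so (9/11) = 1.

1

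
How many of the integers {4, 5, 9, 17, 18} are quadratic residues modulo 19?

(4/19) = +1 → QR.
(5/19) = +1 → QR.
(9/19) = +1 → QR.
(17/19) = +1 → QR.
(18/19) = -1 → non-residue.
Total quadratic residues among the 5: 4.

4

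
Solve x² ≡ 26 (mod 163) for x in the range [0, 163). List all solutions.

Since 163 ≡ 3 (mod 4), a square root of 26 is 26^((163+1)/4) = 26^41 mod 163.
Repeated squaring: 26^2≡24, 26^4≡87, 26^8≡71, 26^16≡151, 26^32≡144 (mod 163).
26^41 = 26^(32+8+1) ≡ 134 (mod 163).
Check: 134² = 17956 ≡ 26 (mod 163). The two roots are 29 and 134.

29, 134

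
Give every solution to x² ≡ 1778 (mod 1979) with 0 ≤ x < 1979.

559, 1420

Since 1979 ≡ 3 (mod 4), a square root of 1778 is 1778^((1979+1)/4) = 1778^495 mod 1979.
Repeated squaring: 1778^2≡821, 1778^4≡1181, 1778^8≡1545, 1778^16≡351, 1778^32≡503, 1778^64≡1676, 1778^128≡775, 1778^256≡988 (mod 1979).
1778^495 = 1778^(256+128+64+32+8+4+2+1) ≡ 1420 (mod 1979).
Check: 1420² = 2016400 ≡ 1778 (mod 1979). The two roots are 559 and 1420.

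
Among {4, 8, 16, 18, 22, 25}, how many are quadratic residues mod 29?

4

(4/29) = +1 → QR.
(8/29) = -1 → non-residue.
(16/29) = +1 → QR.
(18/29) = -1 → non-residue.
(22/29) = +1 → QR.
(25/29) = +1 → QR.
Total quadratic residues among the 6: 4.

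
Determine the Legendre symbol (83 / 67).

Euler's criterion: (83/67) ≡ 16^33 (mod 67).
16^2 ≡ 55 (mod 67)
16^4 ≡ 10 (mod 67)
16^8 ≡ 33 (mod 67)
16^16 ≡ 17 (mod 67)
16^32 ≡ 21 (mod 67)
16^33 = 16^(32+1) ≡ 1 (mod 67).
Result is 1, so (83/67) = 1.

1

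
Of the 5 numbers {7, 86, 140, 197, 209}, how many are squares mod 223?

3

(7/223) = +1 → QR.
(86/223) = +1 → QR.
(140/223) = -1 → non-residue.
(197/223) = +1 → QR.
(209/223) = -1 → non-residue.
Total quadratic residues among the 5: 3.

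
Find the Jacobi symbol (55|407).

Reciprocity: 55 ≡ 3 and 407 ≡ 3 (mod 4), so (55/407) = −(407/55).
Reduce top mod 55: now compute (22/55).
Pull out 2: since 55 ≡ 7 (mod 8), (2/55) = +1.
Reciprocity: 11 ≡ 3 and 55 ≡ 3 (mod 4), so (11/55) = −(55/11).
Reduce top mod 11: now compute (0/11).
Top reduces to 0: gcd > 1, so the symbol is 0.

0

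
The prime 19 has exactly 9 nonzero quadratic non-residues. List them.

Square k = 1,…,9 (k and 19−k give the same square):
1²=1, 2²=4, 3²=9, 4²=16, 5²≡6, 6²≡17, 7²≡11, 8²≡7, 9²≡5 (mod 19).
The residues are {1, 4, 5, 6, 7, 9, 11, 16, 17}; the non-residues are the remaining 9 nonzero classes.

2,3,8,10,12,13,14,15,18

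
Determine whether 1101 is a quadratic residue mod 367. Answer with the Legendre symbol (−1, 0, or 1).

First reduce: 1101 ≡ 0 (mod 367).
Top reduces to 0: gcd > 1, so the symbol is 0.

0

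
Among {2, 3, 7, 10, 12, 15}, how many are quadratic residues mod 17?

2

(2/17) = +1 → QR.
(3/17) = -1 → non-residue.
(7/17) = -1 → non-residue.
(10/17) = -1 → non-residue.
(12/17) = -1 → non-residue.
(15/17) = +1 → QR.
Total quadratic residues among the 6: 2.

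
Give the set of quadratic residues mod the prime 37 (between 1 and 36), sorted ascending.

Square k = 1,…,18 (k and 37−k give the same square):
1²=1, 2²=4, 3²=9, 4²=16, 5²=25, 6²=36, 7²≡12, 8²≡27, 9²≡7, 10²≡26, 11²≡10, 12²≡33, 13²≡21, 14²≡11, 15²≡3, 16²≡34, 17²≡30, 18²≡28 (mod 37).
So the quadratic residues mod 37 are {1, 3, 4, 7, 9, 10, 11, 12, 16, 21, 25, 26, 27, 28, 30, 33, 34, 36}.

1 3 4 7 9 10 11 12 16 21 25 26 27 28 30 33 34 36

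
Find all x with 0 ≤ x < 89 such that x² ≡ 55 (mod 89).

12, 77

89 ≡ 1 (mod 4), so we find a root by search.
Trying successive values, 12² = 144 ≡ 55 (mod 89). The other root is 89 − 12 = 77.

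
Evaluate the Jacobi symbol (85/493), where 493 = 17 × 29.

Reciprocity: 85 ≡ 1 and 493 ≡ 1 (mod 4), so (85/493) = +(493/85).
Reduce top mod 85: now compute (68/85).
Pull out 2^2: since 85 ≡ 5 (mod 8), (2/85) = -1, so (2/85)^2 = +1.
Reciprocity: 17 ≡ 1 and 85 ≡ 1 (mod 4), so (17/85) = +(85/17).
Reduce top mod 17: now compute (0/17).
Top reduces to 0: gcd > 1, so the symbol is 0.

0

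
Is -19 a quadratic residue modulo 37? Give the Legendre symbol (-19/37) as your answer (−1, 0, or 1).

Euler's criterion: (-19/37) ≡ 18^18 (mod 37).
18^2 ≡ 28 (mod 37)
18^4 ≡ 7 (mod 37)
18^8 ≡ 12 (mod 37)
18^16 ≡ 33 (mod 37)
18^18 = 18^(16+2) ≡ 36 (mod 37).
Result is 36 ≡ −1, so (-19/37) = −1.

-1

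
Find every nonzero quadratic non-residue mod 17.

Square k = 1,…,8 (k and 17−k give the same square):
1²=1, 2²=4, 3²=9, 4²=16, 5²≡8, 6²≡2, 7²≡15, 8²≡13 (mod 17).
The residues are {1, 2, 4, 8, 9, 13, 15, 16}; the non-residues are the remaining 8 nonzero classes.

3 5 6 7 10 11 12 14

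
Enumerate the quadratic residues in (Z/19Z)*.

Square k = 1,…,9 (k and 19−k give the same square):
1²=1, 2²=4, 3²=9, 4²=16, 5²≡6, 6²≡17, 7²≡11, 8²≡7, 9²≡5 (mod 19).
So the quadratic residues mod 19 are {1, 4, 5, 6, 7, 9, 11, 16, 17}.

1 4 5 6 7 9 11 16 17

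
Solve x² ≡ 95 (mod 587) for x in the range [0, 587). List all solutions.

260, 327

Since 587 ≡ 3 (mod 4), a square root of 95 is 95^((587+1)/4) = 95^147 mod 587.
Repeated squaring: 95^2≡220, 95^4≡266, 95^8≡316, 95^16≡66, 95^32≡247, 95^64≡548, 95^128≡347 (mod 587).
95^147 = 95^(128+16+2+1) ≡ 260 (mod 587).
Check: 260² = 67600 ≡ 95 (mod 587). The two roots are 260 and 327.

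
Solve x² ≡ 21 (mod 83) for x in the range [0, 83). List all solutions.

Since 83 ≡ 3 (mod 4), a square root of 21 is 21^((83+1)/4) = 21^21 mod 83.
Repeated squaring: 21^2≡26, 21^4≡12, 21^8≡61, 21^16≡69 (mod 83).
21^21 = 21^(16+4+1) ≡ 41 (mod 83).
Check: 41² = 1681 ≡ 21 (mod 83). The two roots are 41 and 42.

41, 42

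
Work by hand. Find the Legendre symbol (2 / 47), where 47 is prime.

Euler's criterion: (2/47) ≡ 2^23 (mod 47).
2^2 ≡ 4 (mod 47)
2^4 ≡ 16 (mod 47)
2^8 ≡ 21 (mod 47)
2^16 ≡ 18 (mod 47)
2^23 = 2^(16+4+2+1) ≡ 1 (mod 47).
Result is 1, so (2/47) = 1.

1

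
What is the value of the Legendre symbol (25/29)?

Reciprocity: 25 ≡ 1 and 29 ≡ 1 (mod 4), so (25/29) = +(29/25).
Reduce top mod 25: now compute (4/25).
Pull out 2^2: since 25 ≡ 1 (mod 8), (2/25) = +1, so (2/25)^2 = +1.
Reached (1/25) = 1. Collecting the sign flips along the way, the symbol is +1.

1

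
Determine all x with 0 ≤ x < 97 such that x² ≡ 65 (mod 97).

29, 68

97 ≡ 1 (mod 4), so we find a root by search.
Trying successive values, 29² = 841 ≡ 65 (mod 97). The other root is 97 − 29 = 68.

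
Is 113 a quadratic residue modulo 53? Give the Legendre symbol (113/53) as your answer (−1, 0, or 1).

Euler's criterion: (113/53) ≡ 7^26 (mod 53).
7^2 ≡ 49 (mod 53)
7^4 ≡ 16 (mod 53)
7^8 ≡ 44 (mod 53)
7^16 ≡ 28 (mod 53)
7^26 = 7^(16+8+2) ≡ 1 (mod 53).
Result is 1, so (113/53) = 1.

1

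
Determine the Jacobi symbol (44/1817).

Pull out 2^2: since 1817 ≡ 1 (mod 8), (2/1817) = +1, so (2/1817)^2 = +1.
Reciprocity: 11 ≡ 3 and 1817 ≡ 1 (mod 4), so (11/1817) = +(1817/11).
Reduce top mod 11: now compute (2/11).
Pull out 2: since 11 ≡ 3 (mod 8), (2/11) = -1.
Reached (1/11) = 1. Collecting the sign flips along the way, the symbol is -1.

-1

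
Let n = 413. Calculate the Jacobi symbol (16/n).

1

Pull out 2^4: since 413 ≡ 5 (mod 8), (2/413) = -1, so (2/413)^4 = +1.
Reached (1/413) = 1. Collecting the sign flips along the way, the symbol is +1.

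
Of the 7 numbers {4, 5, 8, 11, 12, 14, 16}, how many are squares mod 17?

(4/17) = +1 → QR.
(5/17) = -1 → non-residue.
(8/17) = +1 → QR.
(11/17) = -1 → non-residue.
(12/17) = -1 → non-residue.
(14/17) = -1 → non-residue.
(16/17) = +1 → QR.
Total quadratic residues among the 7: 3.

3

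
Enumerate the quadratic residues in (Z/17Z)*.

Square k = 1,…,8 (k and 17−k give the same square):
1²=1, 2²=4, 3²=9, 4²=16, 5²≡8, 6²≡2, 7²≡15, 8²≡13 (mod 17).
So the quadratic residues mod 17 are {1, 2, 4, 8, 9, 13, 15, 16}.

1 2 4 8 9 13 15 16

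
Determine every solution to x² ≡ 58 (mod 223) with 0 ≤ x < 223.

110, 113

Since 223 ≡ 3 (mod 4), a square root of 58 is 58^((223+1)/4) = 58^56 mod 223.
Repeated squaring: 58^2≡19, 58^4≡138, 58^8≡89, 58^16≡116, 58^32≡76 (mod 223).
58^56 = 58^(32+16+8) ≡ 110 (mod 223).
Check: 110² = 12100 ≡ 58 (mod 223). The two roots are 110 and 113.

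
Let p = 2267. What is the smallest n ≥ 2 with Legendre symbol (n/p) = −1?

2

(2/2267) = −1, so 2 is the smallest positive non-residue mod 2267.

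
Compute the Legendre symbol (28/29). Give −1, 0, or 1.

Pull out 2^2: since 29 ≡ 5 (mod 8), (2/29) = -1, so (2/29)^2 = +1.
Reciprocity: 7 ≡ 3 and 29 ≡ 1 (mod 4), so (7/29) = +(29/7).
Reduce top mod 7: now compute (1/7).
Reached (1/7) = 1. Collecting the sign flips along the way, the symbol is +1.

1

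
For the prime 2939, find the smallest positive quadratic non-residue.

(2/2939) = −1, so 2 is the smallest positive non-residue mod 2939.

2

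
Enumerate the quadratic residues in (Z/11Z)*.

Square k = 1,…,5 (k and 11−k give the same square):
1²=1, 2²=4, 3²=9, 4²≡5, 5²≡3 (mod 11).
So the quadratic residues mod 11 are {1, 3, 4, 5, 9}.

1 3 4 5 9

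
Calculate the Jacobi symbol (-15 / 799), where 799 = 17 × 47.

First reduce: -15 ≡ 784 (mod 799).
Pull out 2^4: since 799 ≡ 7 (mod 8), (2/799) = +1, so (2/799)^4 = +1.
Reciprocity: 49 ≡ 1 and 799 ≡ 3 (mod 4), so (49/799) = +(799/49).
Reduce top mod 49: now compute (15/49).
Reciprocity: 15 ≡ 3 and 49 ≡ 1 (mod 4), so (15/49) = +(49/15).
Reduce top mod 15: now compute (4/15).
Pull out 2^2: since 15 ≡ 7 (mod 8), (2/15) = +1, so (2/15)^2 = +1.
Reached (1/15) = 1. Collecting the sign flips along the way, the symbol is +1.

1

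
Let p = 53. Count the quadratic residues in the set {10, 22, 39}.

(10/53) = +1 → QR.
(22/53) = -1 → non-residue.
(39/53) = -1 → non-residue.
Total quadratic residues among the 3: 1.

1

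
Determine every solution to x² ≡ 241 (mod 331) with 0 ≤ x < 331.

Since 331 ≡ 3 (mod 4), a square root of 241 is 241^((331+1)/4) = 241^83 mod 331.
Repeated squaring: 241^2≡156, 241^4≡173, 241^8≡139, 241^16≡123, 241^32≡234, 241^64≡141 (mod 331).
241^83 = 241^(64+16+2+1) ≡ 127 (mod 331).
Check: 127² = 16129 ≡ 241 (mod 331). The two roots are 127 and 204.

127, 204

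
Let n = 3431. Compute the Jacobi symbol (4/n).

1

Pull out 2^2: since 3431 ≡ 7 (mod 8), (2/3431) = +1, so (2/3431)^2 = +1.
Reached (1/3431) = 1. Collecting the sign flips along the way, the symbol is +1.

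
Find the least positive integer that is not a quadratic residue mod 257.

3

(2/257) = +1, so 2 is a residue.
(3/257) = −1, so 3 is the smallest positive non-residue mod 257.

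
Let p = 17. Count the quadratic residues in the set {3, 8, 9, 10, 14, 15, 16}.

(3/17) = -1 → non-residue.
(8/17) = +1 → QR.
(9/17) = +1 → QR.
(10/17) = -1 → non-residue.
(14/17) = -1 → non-residue.
(15/17) = +1 → QR.
(16/17) = +1 → QR.
Total quadratic residues among the 7: 4.

4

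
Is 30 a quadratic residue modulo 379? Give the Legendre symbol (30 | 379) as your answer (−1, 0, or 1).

Pull out 2: since 379 ≡ 3 (mod 8), (2/379) = -1.
Reciprocity: 15 ≡ 3 and 379 ≡ 3 (mod 4), so (15/379) = −(379/15).
Reduce top mod 15: now compute (4/15).
Pull out 2^2: since 15 ≡ 7 (mod 8), (2/15) = +1, so (2/15)^2 = +1.
Reached (1/15) = 1. Collecting the sign flips along the way, the symbol is +1.

1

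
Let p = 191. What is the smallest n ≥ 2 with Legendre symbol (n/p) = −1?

7

(2/191) = +1, so 2 is a residue.
(3/191) = +1, so 3 is a residue.
(4/191) = +1, so 4 is a residue.
(5/191) = +1, so 5 is a residue.
(6/191) = +1, so 6 is a residue.
(7/191) = −1, so 7 is the smallest positive non-residue mod 191.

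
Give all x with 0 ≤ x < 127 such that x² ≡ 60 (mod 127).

Since 127 ≡ 3 (mod 4), a square root of 60 is 60^((127+1)/4) = 60^32 mod 127.
Repeated squaring: 60^2≡44, 60^4≡31, 60^8≡72, 60^16≡104, 60^32≡21 (mod 127).
60^32 = 60^(32) ≡ 21 (mod 127).
Check: 21² = 441 ≡ 60 (mod 127). The two roots are 21 and 106.

21, 106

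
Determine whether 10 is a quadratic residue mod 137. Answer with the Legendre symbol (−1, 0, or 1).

-1

Euler's criterion: (10/137) ≡ 10^68 (mod 137).
10^2 ≡ 100 (mod 137)
10^4 ≡ 136 (mod 137)
10^8 ≡ 1 (mod 137)
10^16 ≡ 1 (mod 137)
10^32 ≡ 1 (mod 137)
10^64 ≡ 1 (mod 137)
10^68 = 10^(64+4) ≡ 136 (mod 137).
Result is 136 ≡ −1, so (10/137) = −1.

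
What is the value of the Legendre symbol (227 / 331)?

Reciprocity: 227 ≡ 3 and 331 ≡ 3 (mod 4), so (227/331) = −(331/227).
Reduce top mod 227: now compute (104/227).
Pull out 2^3: since 227 ≡ 3 (mod 8), (2/227) = -1, so (2/227)^3 = -1.
Reciprocity: 13 ≡ 1 and 227 ≡ 3 (mod 4), so (13/227) = +(227/13).
Reduce top mod 13: now compute (6/13).
Pull out 2: since 13 ≡ 5 (mod 8), (2/13) = -1.
Reciprocity: 3 ≡ 3 and 13 ≡ 1 (mod 4), so (3/13) = +(13/3).
Reduce top mod 3: now compute (1/3).
Reached (1/3) = 1. Collecting the sign flips along the way, the symbol is -1.

-1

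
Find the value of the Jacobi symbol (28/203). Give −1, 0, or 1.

0

Pull out 2^2: since 203 ≡ 3 (mod 8), (2/203) = -1, so (2/203)^2 = +1.
Reciprocity: 7 ≡ 3 and 203 ≡ 3 (mod 4), so (7/203) = −(203/7).
Reduce top mod 7: now compute (0/7).
Top reduces to 0: gcd > 1, so the symbol is 0.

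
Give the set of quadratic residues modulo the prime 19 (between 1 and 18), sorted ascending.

Square k = 1,…,9 (k and 19−k give the same square):
1²=1, 2²=4, 3²=9, 4²=16, 5²≡6, 6²≡17, 7²≡11, 8²≡7, 9²≡5 (mod 19).
So the quadratic residues mod 19 are {1, 4, 5, 6, 7, 9, 11, 16, 17}.

1 4 5 6 7 9 11 16 17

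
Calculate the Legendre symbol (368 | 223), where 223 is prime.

Euler's criterion: (368/223) ≡ 145^111 (mod 223).
145^2 ≡ 63 (mod 223)
145^4 ≡ 178 (mod 223)
145^8 ≡ 18 (mod 223)
145^16 ≡ 101 (mod 223)
145^32 ≡ 166 (mod 223)
145^64 ≡ 127 (mod 223)
145^111 = 145^(64+32+8+4+2+1) ≡ 222 (mod 223).
Result is 222 ≡ −1, so (368/223) = −1.

-1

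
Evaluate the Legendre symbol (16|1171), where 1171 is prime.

1

Euler's criterion: (16/1171) ≡ 16^585 (mod 1171).
16^2 ≡ 256 (mod 1171)
16^4 ≡ 1131 (mod 1171)
16^8 ≡ 429 (mod 1171)
16^16 ≡ 194 (mod 1171)
16^32 ≡ 164 (mod 1171)
16^64 ≡ 1134 (mod 1171)
16^128 ≡ 198 (mod 1171)
16^256 ≡ 561 (mod 1171)
16^512 ≡ 893 (mod 1171)
16^585 = 16^(512+64+8+1) ≡ 1 (mod 1171).
Result is 1, so (16/1171) = 1.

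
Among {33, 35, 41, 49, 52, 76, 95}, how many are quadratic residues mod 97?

4

(33/97) = +1 → QR.
(35/97) = +1 → QR.
(41/97) = -1 → non-residue.
(49/97) = +1 → QR.
(52/97) = -1 → non-residue.
(76/97) = -1 → non-residue.
(95/97) = +1 → QR.
Total quadratic residues among the 7: 4.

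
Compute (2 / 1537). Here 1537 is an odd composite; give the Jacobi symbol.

1

Pull out 2: since 1537 ≡ 1 (mod 8), (2/1537) = +1.
Reached (1/1537) = 1. Collecting the sign flips along the way, the symbol is +1.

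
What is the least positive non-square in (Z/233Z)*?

(2/233) = +1, so 2 is a residue.
(3/233) = −1, so 3 is the smallest positive non-residue mod 233.

3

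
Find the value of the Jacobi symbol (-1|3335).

-1

First reduce: -1 ≡ 3334 (mod 3335).
Pull out 2: since 3335 ≡ 7 (mod 8), (2/3335) = +1.
Reciprocity: 1667 ≡ 3 and 3335 ≡ 3 (mod 4), so (1667/3335) = −(3335/1667).
Reduce top mod 1667: now compute (1/1667).
Reached (1/1667) = 1. Collecting the sign flips along the way, the symbol is -1.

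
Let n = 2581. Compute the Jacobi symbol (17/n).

-1

Reciprocity: 17 ≡ 1 and 2581 ≡ 1 (mod 4), so (17/2581) = +(2581/17).
Reduce top mod 17: now compute (14/17).
Pull out 2: since 17 ≡ 1 (mod 8), (2/17) = +1.
Reciprocity: 7 ≡ 3 and 17 ≡ 1 (mod 4), so (7/17) = +(17/7).
Reduce top mod 7: now compute (3/7).
Reciprocity: 3 ≡ 3 and 7 ≡ 3 (mod 4), so (3/7) = −(7/3).
Reduce top mod 3: now compute (1/3).
Reached (1/3) = 1. Collecting the sign flips along the way, the symbol is -1.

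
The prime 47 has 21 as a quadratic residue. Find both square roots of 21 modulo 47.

Since 47 ≡ 3 (mod 4), a square root of 21 is 21^((47+1)/4) = 21^12 mod 47.
Repeated squaring: 21^2≡18, 21^4≡42, 21^8≡25 (mod 47).
21^12 = 21^(8+4) ≡ 16 (mod 47).
Check: 16² = 256 ≡ 21 (mod 47). The two roots are 16 and 31.

16, 31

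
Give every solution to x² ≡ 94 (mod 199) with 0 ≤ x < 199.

Since 199 ≡ 3 (mod 4), a square root of 94 is 94^((199+1)/4) = 94^50 mod 199.
Repeated squaring: 94^2≡80, 94^4≡32, 94^8≡29, 94^16≡45, 94^32≡35 (mod 199).
94^50 = 94^(32+16+2) ≡ 33 (mod 199).
Check: 33² = 1089 ≡ 94 (mod 199). The two roots are 33 and 166.

33, 166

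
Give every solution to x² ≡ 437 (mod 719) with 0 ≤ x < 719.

34, 685

Since 719 ≡ 3 (mod 4), a square root of 437 is 437^((719+1)/4) = 437^180 mod 719.
Repeated squaring: 437^2≡434, 437^4≡697, 437^8≡484, 437^16≡581, 437^32≡350, 437^64≡270, 437^128≡281 (mod 719).
437^180 = 437^(128+32+16+4) ≡ 685 (mod 719).
Check: 685² = 469225 ≡ 437 (mod 719). The two roots are 34 and 685.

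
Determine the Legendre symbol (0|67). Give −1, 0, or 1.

Top reduces to 0: gcd > 1, so the symbol is 0.

0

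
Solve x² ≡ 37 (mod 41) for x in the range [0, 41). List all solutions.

18, 23

41 ≡ 1 (mod 4), so we find a root by search.
Trying successive values, 18² = 324 ≡ 37 (mod 41). The other root is 41 − 18 = 23.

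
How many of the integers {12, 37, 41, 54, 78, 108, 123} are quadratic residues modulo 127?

2

(12/127) = -1 → non-residue.
(37/127) = +1 → QR.
(41/127) = +1 → QR.
(54/127) = -1 → non-residue.
(78/127) = -1 → non-residue.
(108/127) = -1 → non-residue.
(123/127) = -1 → non-residue.
Total quadratic residues among the 7: 2.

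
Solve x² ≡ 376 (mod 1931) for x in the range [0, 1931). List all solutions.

Since 1931 ≡ 3 (mod 4), a square root of 376 is 376^((1931+1)/4) = 376^483 mod 1931.
Repeated squaring: 376^2≡413, 376^4≡641, 376^8≡1509, 376^16≡432, 376^32≡1248, 376^64≡1118, 376^128≡567, 376^256≡943 (mod 1931).
376^483 = 376^(256+128+64+32+2+1) ≡ 1841 (mod 1931).
Check: 1841² = 3389281 ≡ 376 (mod 1931). The two roots are 90 and 1841.

90, 1841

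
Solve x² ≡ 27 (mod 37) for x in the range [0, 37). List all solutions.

37 ≡ 1 (mod 4), so we find a root by search.
Trying successive values, 8² = 64 ≡ 27 (mod 37). The other root is 37 − 8 = 29.

8, 29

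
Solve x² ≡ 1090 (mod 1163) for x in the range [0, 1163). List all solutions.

346, 817

Since 1163 ≡ 3 (mod 4), a square root of 1090 is 1090^((1163+1)/4) = 1090^291 mod 1163.
Repeated squaring: 1090^2≡677, 1090^4≡107, 1090^8≡982, 1090^16≡197, 1090^32≡430, 1090^64≡1146, 1090^128≡289, 1090^256≡948 (mod 1163).
1090^291 = 1090^(256+32+2+1) ≡ 346 (mod 1163).
Check: 346² = 119716 ≡ 1090 (mod 1163). The two roots are 346 and 817.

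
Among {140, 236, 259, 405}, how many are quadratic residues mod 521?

2

(140/521) = -1 → non-residue.
(236/521) = +1 → QR.
(259/521) = -1 → non-residue.
(405/521) = +1 → QR.
Total quadratic residues among the 4: 2.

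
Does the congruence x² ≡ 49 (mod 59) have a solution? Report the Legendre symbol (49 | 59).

Euler's criterion: (49/59) ≡ 49^29 (mod 59).
49^2 ≡ 41 (mod 59)
49^4 ≡ 29 (mod 59)
49^8 ≡ 15 (mod 59)
49^16 ≡ 48 (mod 59)
49^29 = 49^(16+8+4+1) ≡ 1 (mod 59).
Result is 1, so (49/59) = 1.

1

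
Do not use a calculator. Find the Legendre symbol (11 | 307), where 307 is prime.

1

Reciprocity: 11 ≡ 3 and 307 ≡ 3 (mod 4), so (11/307) = −(307/11).
Reduce top mod 11: now compute (10/11).
Pull out 2: since 11 ≡ 3 (mod 8), (2/11) = -1.
Reciprocity: 5 ≡ 1 and 11 ≡ 3 (mod 4), so (5/11) = +(11/5).
Reduce top mod 5: now compute (1/5).
Reached (1/5) = 1. Collecting the sign flips along the way, the symbol is +1.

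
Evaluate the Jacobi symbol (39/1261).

Reciprocity: 39 ≡ 3 and 1261 ≡ 1 (mod 4), so (39/1261) = +(1261/39).
Reduce top mod 39: now compute (13/39).
Reciprocity: 13 ≡ 1 and 39 ≡ 3 (mod 4), so (13/39) = +(39/13).
Reduce top mod 13: now compute (0/13).
Top reduces to 0: gcd > 1, so the symbol is 0.

0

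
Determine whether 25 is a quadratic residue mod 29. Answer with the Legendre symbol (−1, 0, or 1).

Reciprocity: 25 ≡ 1 and 29 ≡ 1 (mod 4), so (25/29) = +(29/25).
Reduce top mod 25: now compute (4/25).
Pull out 2^2: since 25 ≡ 1 (mod 8), (2/25) = +1, so (2/25)^2 = +1.
Reached (1/25) = 1. Collecting the sign flips along the way, the symbol is +1.

1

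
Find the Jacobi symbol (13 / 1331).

Reciprocity: 13 ≡ 1 and 1331 ≡ 3 (mod 4), so (13/1331) = +(1331/13).
Reduce top mod 13: now compute (5/13).
Reciprocity: 5 ≡ 1 and 13 ≡ 1 (mod 4), so (5/13) = +(13/5).
Reduce top mod 5: now compute (3/5).
Reciprocity: 3 ≡ 3 and 5 ≡ 1 (mod 4), so (3/5) = +(5/3).
Reduce top mod 3: now compute (2/3).
Pull out 2: since 3 ≡ 3 (mod 8), (2/3) = -1.
Reached (1/3) = 1. Collecting the sign flips along the way, the symbol is -1.

-1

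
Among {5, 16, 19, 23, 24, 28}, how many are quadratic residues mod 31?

(5/31) = +1 → QR.
(16/31) = +1 → QR.
(19/31) = +1 → QR.
(23/31) = -1 → non-residue.
(24/31) = -1 → non-residue.
(28/31) = +1 → QR.
Total quadratic residues among the 6: 4.

4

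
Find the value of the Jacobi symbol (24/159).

Pull out 2^3: since 159 ≡ 7 (mod 8), (2/159) = +1, so (2/159)^3 = +1.
Reciprocity: 3 ≡ 3 and 159 ≡ 3 (mod 4), so (3/159) = −(159/3).
Reduce top mod 3: now compute (0/3).
Top reduces to 0: gcd > 1, so the symbol is 0.

0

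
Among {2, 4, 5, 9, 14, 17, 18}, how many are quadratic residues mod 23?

4

(2/23) = +1 → QR.
(4/23) = +1 → QR.
(5/23) = -1 → non-residue.
(9/23) = +1 → QR.
(14/23) = -1 → non-residue.
(17/23) = -1 → non-residue.
(18/23) = +1 → QR.
Total quadratic residues among the 7: 4.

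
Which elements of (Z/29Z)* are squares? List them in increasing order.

Square k = 1,…,14 (k and 29−k give the same square):
1²=1, 2²=4, 3²=9, 4²=16, 5²=25, 6²≡7, 7²≡20, 8²≡6, 9²≡23, 10²≡13, 11²≡5, 12²≡28, 13²≡24, 14²≡22 (mod 29).
So the quadratic residues mod 29 are {1, 4, 5, 6, 7, 9, 13, 16, 20, 22, 23, 24, 25, 28}.

1,4,5,6,7,9,13,16,20,22,23,24,25,28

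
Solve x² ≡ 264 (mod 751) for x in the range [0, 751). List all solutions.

Since 751 ≡ 3 (mod 4), a square root of 264 is 264^((751+1)/4) = 264^188 mod 751.
Repeated squaring: 264^2≡604, 264^4≡581, 264^8≡362, 264^16≡370, 264^32≡218, 264^64≡211, 264^128≡212 (mod 751).
264^188 = 264^(128+32+16+8+4) ≡ 320 (mod 751).
Check: 320² = 102400 ≡ 264 (mod 751). The two roots are 320 and 431.

320, 431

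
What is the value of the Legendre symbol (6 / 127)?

Pull out 2: since 127 ≡ 7 (mod 8), (2/127) = +1.
Reciprocity: 3 ≡ 3 and 127 ≡ 3 (mod 4), so (3/127) = −(127/3).
Reduce top mod 3: now compute (1/3).
Reached (1/3) = 1. Collecting the sign flips along the way, the symbol is -1.

-1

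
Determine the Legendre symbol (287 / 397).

1

Reciprocity: 287 ≡ 3 and 397 ≡ 1 (mod 4), so (287/397) = +(397/287).
Reduce top mod 287: now compute (110/287).
Pull out 2: since 287 ≡ 7 (mod 8), (2/287) = +1.
Reciprocity: 55 ≡ 3 and 287 ≡ 3 (mod 4), so (55/287) = −(287/55).
Reduce top mod 55: now compute (12/55).
Pull out 2^2: since 55 ≡ 7 (mod 8), (2/55) = +1, so (2/55)^2 = +1.
Reciprocity: 3 ≡ 3 and 55 ≡ 3 (mod 4), so (3/55) = −(55/3).
Reduce top mod 3: now compute (1/3).
Reached (1/3) = 1. Collecting the sign flips along the way, the symbol is +1.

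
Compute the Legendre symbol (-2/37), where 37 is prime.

-1

First reduce: -2 ≡ 35 (mod 37).
Reciprocity: 35 ≡ 3 and 37 ≡ 1 (mod 4), so (35/37) = +(37/35).
Reduce top mod 35: now compute (2/35).
Pull out 2: since 35 ≡ 3 (mod 8), (2/35) = -1.
Reached (1/35) = 1. Collecting the sign flips along the way, the symbol is -1.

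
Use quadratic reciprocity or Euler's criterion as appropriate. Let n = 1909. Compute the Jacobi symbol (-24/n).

-1

First reduce: -24 ≡ 1885 (mod 1909).
Reciprocity: 1885 ≡ 1 and 1909 ≡ 1 (mod 4), so (1885/1909) = +(1909/1885).
Reduce top mod 1885: now compute (24/1885).
Pull out 2^3: since 1885 ≡ 5 (mod 8), (2/1885) = -1, so (2/1885)^3 = -1.
Reciprocity: 3 ≡ 3 and 1885 ≡ 1 (mod 4), so (3/1885) = +(1885/3).
Reduce top mod 3: now compute (1/3).
Reached (1/3) = 1. Collecting the sign flips along the way, the symbol is -1.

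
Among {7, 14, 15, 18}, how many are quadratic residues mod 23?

(7/23) = -1 → non-residue.
(14/23) = -1 → non-residue.
(15/23) = -1 → non-residue.
(18/23) = +1 → QR.
Total quadratic residues among the 4: 1.

1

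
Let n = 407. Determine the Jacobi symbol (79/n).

Reciprocity: 79 ≡ 3 and 407 ≡ 3 (mod 4), so (79/407) = −(407/79).
Reduce top mod 79: now compute (12/79).
Pull out 2^2: since 79 ≡ 7 (mod 8), (2/79) = +1, so (2/79)^2 = +1.
Reciprocity: 3 ≡ 3 and 79 ≡ 3 (mod 4), so (3/79) = −(79/3).
Reduce top mod 3: now compute (1/3).
Reached (1/3) = 1. Collecting the sign flips along the way, the symbol is +1.

1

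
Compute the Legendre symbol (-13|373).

Euler's criterion: (-13/373) ≡ 360^186 (mod 373).
360^2 ≡ 169 (mod 373)
360^4 ≡ 213 (mod 373)
360^8 ≡ 236 (mod 373)
360^16 ≡ 119 (mod 373)
360^32 ≡ 360 (mod 373)
360^64 ≡ 169 (mod 373)
360^128 ≡ 213 (mod 373)
360^186 = 360^(128+32+16+8+2) ≡ 1 (mod 373).
Result is 1, so (-13/373) = 1.

1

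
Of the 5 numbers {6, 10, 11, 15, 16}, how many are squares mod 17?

2

(6/17) = -1 → non-residue.
(10/17) = -1 → non-residue.
(11/17) = -1 → non-residue.
(15/17) = +1 → QR.
(16/17) = +1 → QR.
Total quadratic residues among the 5: 2.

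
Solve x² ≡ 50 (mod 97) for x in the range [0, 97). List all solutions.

97 ≡ 1 (mod 4), so we find a root by search.
Trying successive values, 27² = 729 ≡ 50 (mod 97). The other root is 97 − 27 = 70.

27, 70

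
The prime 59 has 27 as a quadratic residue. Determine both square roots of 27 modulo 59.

26, 33

Since 59 ≡ 3 (mod 4), a square root of 27 is 27^((59+1)/4) = 27^15 mod 59.
Repeated squaring: 27^2≡21, 27^4≡28, 27^8≡17 (mod 59).
27^15 = 27^(8+4+2+1) ≡ 26 (mod 59).
Check: 26² = 676 ≡ 27 (mod 59). The two roots are 26 and 33.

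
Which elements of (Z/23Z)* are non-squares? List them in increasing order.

5, 7, 10, 11, 14, 15, 17, 19, 20, 21, 22

Square k = 1,…,11 (k and 23−k give the same square):
1²=1, 2²=4, 3²=9, 4²=16, 5²≡2, 6²≡13, 7²≡3, 8²≡18, 9²≡12, 10²≡8, 11²≡6 (mod 23).
The residues are {1, 2, 3, 4, 6, 8, 9, 12, 13, 16, 18}; the non-residues are the remaining 11 nonzero classes.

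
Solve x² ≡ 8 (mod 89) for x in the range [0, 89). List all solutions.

89 ≡ 1 (mod 4), so we find a root by search.
Trying successive values, 39² = 1521 ≡ 8 (mod 89). The other root is 89 − 39 = 50.

39, 50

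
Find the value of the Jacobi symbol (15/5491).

-1

Reciprocity: 15 ≡ 3 and 5491 ≡ 3 (mod 4), so (15/5491) = −(5491/15).
Reduce top mod 15: now compute (1/15).
Reached (1/15) = 1. Collecting the sign flips along the way, the symbol is -1.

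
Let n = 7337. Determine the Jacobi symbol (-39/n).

1

First reduce: -39 ≡ 7298 (mod 7337).
Pull out 2: since 7337 ≡ 1 (mod 8), (2/7337) = +1.
Reciprocity: 3649 ≡ 1 and 7337 ≡ 1 (mod 4), so (3649/7337) = +(7337/3649).
Reduce top mod 3649: now compute (39/3649).
Reciprocity: 39 ≡ 3 and 3649 ≡ 1 (mod 4), so (39/3649) = +(3649/39).
Reduce top mod 39: now compute (22/39).
Pull out 2: since 39 ≡ 7 (mod 8), (2/39) = +1.
Reciprocity: 11 ≡ 3 and 39 ≡ 3 (mod 4), so (11/39) = −(39/11).
Reduce top mod 11: now compute (6/11).
Pull out 2: since 11 ≡ 3 (mod 8), (2/11) = -1.
Reciprocity: 3 ≡ 3 and 11 ≡ 3 (mod 4), so (3/11) = −(11/3).
Reduce top mod 3: now compute (2/3).
Pull out 2: since 3 ≡ 3 (mod 8), (2/3) = -1.
Reached (1/3) = 1. Collecting the sign flips along the way, the symbol is +1.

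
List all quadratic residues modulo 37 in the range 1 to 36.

1, 3, 4, 7, 9, 10, 11, 12, 16, 21, 25, 26, 27, 28, 30, 33, 34, 36

Square k = 1,…,18 (k and 37−k give the same square):
1²=1, 2²=4, 3²=9, 4²=16, 5²=25, 6²=36, 7²≡12, 8²≡27, 9²≡7, 10²≡26, 11²≡10, 12²≡33, 13²≡21, 14²≡11, 15²≡3, 16²≡34, 17²≡30, 18²≡28 (mod 37).
So the quadratic residues mod 37 are {1, 3, 4, 7, 9, 10, 11, 12, 16, 21, 25, 26, 27, 28, 30, 33, 34, 36}.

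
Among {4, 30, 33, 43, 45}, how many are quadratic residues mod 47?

1

(4/47) = +1 → QR.
(30/47) = -1 → non-residue.
(33/47) = -1 → non-residue.
(43/47) = -1 → non-residue.
(45/47) = -1 → non-residue.
Total quadratic residues among the 5: 1.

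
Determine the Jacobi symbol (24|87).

Pull out 2^3: since 87 ≡ 7 (mod 8), (2/87) = +1, so (2/87)^3 = +1.
Reciprocity: 3 ≡ 3 and 87 ≡ 3 (mod 4), so (3/87) = −(87/3).
Reduce top mod 3: now compute (0/3).
Top reduces to 0: gcd > 1, so the symbol is 0.

0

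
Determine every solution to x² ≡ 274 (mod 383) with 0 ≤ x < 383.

61, 322

Since 383 ≡ 3 (mod 4), a square root of 274 is 274^((383+1)/4) = 274^96 mod 383.
Repeated squaring: 274^2≡8, 274^4≡64, 274^8≡266, 274^16≡284, 274^32≡226, 274^64≡137 (mod 383).
274^96 = 274^(64+32) ≡ 322 (mod 383).
Check: 322² = 103684 ≡ 274 (mod 383). The two roots are 61 and 322.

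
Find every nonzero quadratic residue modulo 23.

1, 2, 3, 4, 6, 8, 9, 12, 13, 16, 18

Square k = 1,…,11 (k and 23−k give the same square):
1²=1, 2²=4, 3²=9, 4²=16, 5²≡2, 6²≡13, 7²≡3, 8²≡18, 9²≡12, 10²≡8, 11²≡6 (mod 23).
So the quadratic residues mod 23 are {1, 2, 3, 4, 6, 8, 9, 12, 13, 16, 18}.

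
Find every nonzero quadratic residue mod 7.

1, 2, 4

Square k = 1,…,3 (k and 7−k give the same square):
1²=1, 2²=4, 3²≡2 (mod 7).
So the quadratic residues mod 7 are {1, 2, 4}.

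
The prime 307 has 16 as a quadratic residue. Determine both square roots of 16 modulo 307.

Since 307 ≡ 3 (mod 4), a square root of 16 is 16^((307+1)/4) = 16^77 mod 307.
Repeated squaring: 16^2≡256, 16^4≡145, 16^8≡149, 16^16≡97, 16^32≡199, 16^64≡305 (mod 307).
16^77 = 16^(64+8+4+1) ≡ 4 (mod 307).
Check: 4² = 16 ≡ 16 (mod 307). The two roots are 4 and 303.

4, 303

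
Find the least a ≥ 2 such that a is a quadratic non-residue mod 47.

5

(2/47) = +1, so 2 is a residue.
(3/47) = +1, so 3 is a residue.
(4/47) = +1, so 4 is a residue.
(5/47) = −1, so 5 is the smallest positive non-residue mod 47.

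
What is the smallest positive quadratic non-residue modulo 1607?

(2/1607) = +1, so 2 is a residue.
(3/1607) = +1, so 3 is a residue.
(4/1607) = +1, so 4 is a residue.
(5/1607) = −1, so 5 is the smallest positive non-residue mod 1607.

5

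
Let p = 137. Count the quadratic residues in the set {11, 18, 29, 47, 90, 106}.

2

(11/137) = +1 → QR.
(18/137) = +1 → QR.
(29/137) = -1 → non-residue.
(47/137) = -1 → non-residue.
(90/137) = -1 → non-residue.
(106/137) = -1 → non-residue.
Total quadratic residues among the 6: 2.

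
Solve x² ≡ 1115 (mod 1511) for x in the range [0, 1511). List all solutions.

201, 1310

Since 1511 ≡ 3 (mod 4), a square root of 1115 is 1115^((1511+1)/4) = 1115^378 mod 1511.
Repeated squaring: 1115^2≡1183, 1115^4≡303, 1115^8≡1149, 1115^16≡1098, 1115^32≡1337, 1115^64≡56, 1115^128≡114, 1115^256≡908 (mod 1511).
1115^378 = 1115^(256+64+32+16+8+2) ≡ 1310 (mod 1511).
Check: 1310² = 1716100 ≡ 1115 (mod 1511). The two roots are 201 and 1310.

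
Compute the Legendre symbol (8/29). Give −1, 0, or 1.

-1

Pull out 2^3: since 29 ≡ 5 (mod 8), (2/29) = -1, so (2/29)^3 = -1.
Reached (1/29) = 1. Collecting the sign flips along the way, the symbol is -1.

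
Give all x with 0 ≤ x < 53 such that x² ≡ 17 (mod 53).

21, 32

53 ≡ 1 (mod 4), so we find a root by search.
Trying successive values, 21² = 441 ≡ 17 (mod 53). The other root is 53 − 21 = 32.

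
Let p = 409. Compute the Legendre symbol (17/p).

1

Reciprocity: 17 ≡ 1 and 409 ≡ 1 (mod 4), so (17/409) = +(409/17).
Reduce top mod 17: now compute (1/17).
Reached (1/17) = 1. Collecting the sign flips along the way, the symbol is +1.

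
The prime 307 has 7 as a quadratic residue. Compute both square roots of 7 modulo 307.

43, 264

Since 307 ≡ 3 (mod 4), a square root of 7 is 7^((307+1)/4) = 7^77 mod 307.
Repeated squaring: 7^2≡49, 7^4≡252, 7^8≡262, 7^16≡183, 7^32≡26, 7^64≡62 (mod 307).
7^77 = 7^(64+8+4+1) ≡ 264 (mod 307).
Check: 264² = 69696 ≡ 7 (mod 307). The two roots are 43 and 264.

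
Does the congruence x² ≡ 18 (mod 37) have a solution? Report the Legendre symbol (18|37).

Pull out 2: since 37 ≡ 5 (mod 8), (2/37) = -1.
Reciprocity: 9 ≡ 1 and 37 ≡ 1 (mod 4), so (9/37) = +(37/9).
Reduce top mod 9: now compute (1/9).
Reached (1/9) = 1. Collecting the sign flips along the way, the symbol is -1.

-1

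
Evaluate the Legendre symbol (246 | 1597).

Pull out 2: since 1597 ≡ 5 (mod 8), (2/1597) = -1.
Reciprocity: 123 ≡ 3 and 1597 ≡ 1 (mod 4), so (123/1597) = +(1597/123).
Reduce top mod 123: now compute (121/123).
Reciprocity: 121 ≡ 1 and 123 ≡ 3 (mod 4), so (121/123) = +(123/121).
Reduce top mod 121: now compute (2/121).
Pull out 2: since 121 ≡ 1 (mod 8), (2/121) = +1.
Reached (1/121) = 1. Collecting the sign flips along the way, the symbol is -1.

-1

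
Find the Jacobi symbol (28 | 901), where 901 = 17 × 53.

-1

Pull out 2^2: since 901 ≡ 5 (mod 8), (2/901) = -1, so (2/901)^2 = +1.
Reciprocity: 7 ≡ 3 and 901 ≡ 1 (mod 4), so (7/901) = +(901/7).
Reduce top mod 7: now compute (5/7).
Reciprocity: 5 ≡ 1 and 7 ≡ 3 (mod 4), so (5/7) = +(7/5).
Reduce top mod 5: now compute (2/5).
Pull out 2: since 5 ≡ 5 (mod 8), (2/5) = -1.
Reached (1/5) = 1. Collecting the sign flips along the way, the symbol is -1.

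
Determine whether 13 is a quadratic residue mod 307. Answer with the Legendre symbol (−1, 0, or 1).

-1

Euler's criterion: (13/307) ≡ 13^153 (mod 307).
13^2 ≡ 169 (mod 307)
13^4 ≡ 10 (mod 307)
13^8 ≡ 100 (mod 307)
13^16 ≡ 176 (mod 307)
13^32 ≡ 276 (mod 307)
13^64 ≡ 40 (mod 307)
13^128 ≡ 65 (mod 307)
13^153 = 13^(128+16+8+1) ≡ 306 (mod 307).
Result is 306 ≡ −1, so (13/307) = −1.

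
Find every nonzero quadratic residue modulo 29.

Square k = 1,…,14 (k and 29−k give the same square):
1²=1, 2²=4, 3²=9, 4²=16, 5²=25, 6²≡7, 7²≡20, 8²≡6, 9²≡23, 10²≡13, 11²≡5, 12²≡28, 13²≡24, 14²≡22 (mod 29).
So the quadratic residues mod 29 are {1, 4, 5, 6, 7, 9, 13, 16, 20, 22, 23, 24, 25, 28}.

1 4 5 6 7 9 13 16 20 22 23 24 25 28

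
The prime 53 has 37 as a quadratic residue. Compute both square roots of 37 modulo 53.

14, 39

53 ≡ 1 (mod 4), so we find a root by search.
Trying successive values, 14² = 196 ≡ 37 (mod 53). The other root is 53 − 14 = 39.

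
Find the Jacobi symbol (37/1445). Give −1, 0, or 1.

-1

Reciprocity: 37 ≡ 1 and 1445 ≡ 1 (mod 4), so (37/1445) = +(1445/37).
Reduce top mod 37: now compute (2/37).
Pull out 2: since 37 ≡ 5 (mod 8), (2/37) = -1.
Reached (1/37) = 1. Collecting the sign flips along the way, the symbol is -1.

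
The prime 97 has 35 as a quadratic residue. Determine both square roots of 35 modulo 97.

97 ≡ 1 (mod 4), so we find a root by search.
Trying successive values, 36² = 1296 ≡ 35 (mod 97). The other root is 97 − 36 = 61.

36, 61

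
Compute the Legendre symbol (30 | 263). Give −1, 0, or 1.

Euler's criterion: (30/263) ≡ 30^131 (mod 263).
30^2 ≡ 111 (mod 263)
30^4 ≡ 223 (mod 263)
30^8 ≡ 22 (mod 263)
30^16 ≡ 221 (mod 263)
30^32 ≡ 186 (mod 263)
30^64 ≡ 143 (mod 263)
30^128 ≡ 198 (mod 263)
30^131 = 30^(128+2+1) ≡ 262 (mod 263).
Result is 262 ≡ −1, so (30/263) = −1.

-1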